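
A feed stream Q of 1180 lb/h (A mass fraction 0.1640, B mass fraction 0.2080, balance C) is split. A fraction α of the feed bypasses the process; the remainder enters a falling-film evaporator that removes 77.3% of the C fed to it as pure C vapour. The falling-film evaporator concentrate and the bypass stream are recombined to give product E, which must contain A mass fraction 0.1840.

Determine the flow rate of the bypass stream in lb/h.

All 1180×0.164 = 193.52 lb/h of A reaches E, so E = 193.52/0.184 = 1051.7 lb/h and vapour = 128.26 lb/h.
The evaporator receives (1−α)·1180 of feed at 0.628 C and removes 0.773 of that C:
0.773×0.628×(1−α)×1180 = 128.26
(1−α) = 128.26/572.82 = 0.2239;  α = 0.7761.
Bypass flow = 0.7761×1180 = 915.79 lb/h.

915.8 lb/h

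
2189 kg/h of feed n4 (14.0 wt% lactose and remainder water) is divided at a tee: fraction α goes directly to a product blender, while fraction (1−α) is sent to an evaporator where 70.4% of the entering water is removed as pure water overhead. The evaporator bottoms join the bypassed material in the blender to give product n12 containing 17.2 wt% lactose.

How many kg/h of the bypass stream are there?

All 2189×0.140 = 306.46 kg/h of lactose reaches n12, so n12 = 306.46/0.172 = 1781.7 kg/h and vapour = 407.26 kg/h.
The evaporator receives (1−α)·2189 of feed at 0.860 water and removes 0.704 of that water:
0.704×0.860×(1−α)×2189 = 407.26
(1−α) = 407.26/1325.3 = 0.3073;  α = 0.6927.
Bypass flow = 0.6927×2189 = 1516.3 kg/h.

1516 kg/h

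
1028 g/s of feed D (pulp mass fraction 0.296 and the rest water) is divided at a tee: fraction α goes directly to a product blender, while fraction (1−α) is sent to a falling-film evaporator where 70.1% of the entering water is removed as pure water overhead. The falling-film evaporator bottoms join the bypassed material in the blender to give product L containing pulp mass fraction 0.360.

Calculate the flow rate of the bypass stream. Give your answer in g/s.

All 1028×0.296 = 304.29 g/s of pulp reaches L, so L = 304.29/0.360 = 845.24 g/s and vapour = 182.76 g/s.
The evaporator receives (1−α)·1028 of feed at 0.704 water and removes 0.701 of that water:
0.701×0.704×(1−α)×1028 = 182.76
(1−α) = 182.76/507.32 = 0.3602;  α = 0.6398.
Bypass flow = 0.6398×1028 = 657.68 g/s.

657.7 g/s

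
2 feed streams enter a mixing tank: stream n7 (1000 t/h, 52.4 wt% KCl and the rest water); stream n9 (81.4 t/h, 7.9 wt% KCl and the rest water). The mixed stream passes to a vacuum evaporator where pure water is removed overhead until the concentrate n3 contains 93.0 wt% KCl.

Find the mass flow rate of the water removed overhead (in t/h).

KCl entering = 1000×0.524 + 81.4×0.079 = 530.43 t/h.
All KCl reports to n3, so n3 = 530.43/0.930 = 570.36 t/h.
Total feed = 1081.4 t/h; overhead = 1081.4 − 570.36 = 511.04 t/h.

511 t/h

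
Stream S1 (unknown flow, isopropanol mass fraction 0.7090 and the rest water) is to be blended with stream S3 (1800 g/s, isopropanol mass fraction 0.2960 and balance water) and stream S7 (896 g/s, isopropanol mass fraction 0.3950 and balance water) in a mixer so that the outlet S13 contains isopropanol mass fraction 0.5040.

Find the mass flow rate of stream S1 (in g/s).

2303 g/s

Let S1 be the unknown flow. Total out = 2696 + S1.
isopropanol balance: 886.72 + 0.709·S1 = 0.504·(2696 + S1)
(0.709 − 0.504)·S1 = 0.504×2696 − 886.72 = 472.06
S1 = 472.06 / 0.205 = 2302.8 g/s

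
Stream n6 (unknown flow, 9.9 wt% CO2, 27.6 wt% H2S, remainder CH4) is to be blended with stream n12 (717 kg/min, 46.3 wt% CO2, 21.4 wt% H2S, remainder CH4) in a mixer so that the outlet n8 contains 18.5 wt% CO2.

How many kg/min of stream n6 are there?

Let n6 be the unknown flow. Total out = 717 + n6.
CO2 balance: 331.97 + 0.099·n6 = 0.185·(717 + n6)
(0.099 − 0.185)·n6 = 0.185×717 − 331.97 = -199.33
n6 = -199.33 / -0.086 = 2317.7 kg/min

2318 kg/min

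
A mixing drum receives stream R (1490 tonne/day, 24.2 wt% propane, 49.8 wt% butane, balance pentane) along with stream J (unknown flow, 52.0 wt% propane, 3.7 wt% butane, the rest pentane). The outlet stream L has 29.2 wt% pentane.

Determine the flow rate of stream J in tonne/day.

315.8 tonne/day

Let J be the unknown flow. Total out = 1490 + J.
pentane balance: 387.4 + 0.443·J = 0.292·(1490 + J)
(0.443 − 0.292)·J = 0.292×1490 − 387.4 = 47.68
J = 47.68 / 0.151 = 315.76 tonne/day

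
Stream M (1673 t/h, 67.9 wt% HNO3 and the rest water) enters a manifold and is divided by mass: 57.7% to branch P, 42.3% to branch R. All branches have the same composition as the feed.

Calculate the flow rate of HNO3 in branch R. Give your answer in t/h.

480.5 t/h

Branch R total = 0.423×1673 = 707.68 t/h.
HNO3 in R = 0.679×707.68 = 480.51 t/h.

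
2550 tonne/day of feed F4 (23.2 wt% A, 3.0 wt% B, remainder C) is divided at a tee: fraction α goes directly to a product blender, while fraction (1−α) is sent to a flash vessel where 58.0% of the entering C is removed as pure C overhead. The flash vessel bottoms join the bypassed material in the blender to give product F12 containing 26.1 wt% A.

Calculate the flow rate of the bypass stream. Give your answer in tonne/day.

All 2550×0.232 = 591.6 tonne/day of A reaches F12, so F12 = 591.6/0.261 = 2266.7 tonne/day and vapour = 283.33 tonne/day.
The evaporator receives (1−α)·2550 of feed at 0.738 C and removes 0.580 of that C:
0.580×0.738×(1−α)×2550 = 283.33
(1−α) = 283.33/1091.5 = 0.2596;  α = 0.7404.
Bypass flow = 0.7404×2550 = 1888.1 tonne/day.

1888 tonne/day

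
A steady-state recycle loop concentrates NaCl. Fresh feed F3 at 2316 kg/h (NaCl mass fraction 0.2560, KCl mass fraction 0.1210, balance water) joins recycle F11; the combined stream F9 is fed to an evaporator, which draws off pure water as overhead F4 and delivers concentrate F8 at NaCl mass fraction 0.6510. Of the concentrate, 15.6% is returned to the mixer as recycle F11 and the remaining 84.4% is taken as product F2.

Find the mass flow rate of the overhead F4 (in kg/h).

1405 kg/h

Overall NaCl balance (none leaves overhead): NaCl in fresh feed = NaCl in product, i.e. 2316×0.256 = (1−0.156)·F8·0.651.
F8 = 592.9/(0.651×0.844) = 1079.1 kg/h.
Recycle F11 = 0.156×1079.1 = 168.34 kg/h.
Combined feed F9 = 2316 + 168.34 = 2484.3 kg/h.
Overhead F4 = F9 − F8 = 2484.3 − 1079.1 = 1405.3 kg/h.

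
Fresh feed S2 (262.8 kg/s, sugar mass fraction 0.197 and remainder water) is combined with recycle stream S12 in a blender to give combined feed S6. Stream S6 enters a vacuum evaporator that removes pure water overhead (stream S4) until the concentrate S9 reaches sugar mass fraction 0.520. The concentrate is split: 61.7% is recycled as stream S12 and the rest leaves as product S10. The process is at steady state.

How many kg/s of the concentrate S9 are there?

Overall sugar balance (none leaves overhead): sugar in fresh feed = sugar in product, i.e. 262.8×0.197 = (1−0.617)·S9·0.520.
S9 = 51.772/(0.520×0.383) = 259.95 kg/s.

259.9 kg/s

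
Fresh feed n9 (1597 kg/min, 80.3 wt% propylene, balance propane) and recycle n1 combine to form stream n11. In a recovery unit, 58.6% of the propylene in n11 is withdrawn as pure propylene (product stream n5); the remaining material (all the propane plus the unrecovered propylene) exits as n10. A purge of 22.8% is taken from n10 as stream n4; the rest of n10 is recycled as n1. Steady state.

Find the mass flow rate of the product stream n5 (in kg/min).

propylene in n11: m_A = 1597×0.803 + (1−0.228)·(1−0.586)·m_A, so m_A = 1282.4/0.6804 = 1884.8 kg/min.
Product n5 = 0.586×1884.8 = 1104.5 kg/min.

1104 kg/min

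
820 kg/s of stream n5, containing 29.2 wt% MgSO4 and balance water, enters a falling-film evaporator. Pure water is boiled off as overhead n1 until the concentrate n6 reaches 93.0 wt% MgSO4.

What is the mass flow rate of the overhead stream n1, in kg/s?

562.5 kg/s

MgSO4 is conserved: 820×0.292 = 239.44 kg/s all reports to the concentrate.
Concentrate = 239.44/(target fraction) = 257.46 kg/s.
Overhead = 820 − 257.46 = 562.54 kg/s.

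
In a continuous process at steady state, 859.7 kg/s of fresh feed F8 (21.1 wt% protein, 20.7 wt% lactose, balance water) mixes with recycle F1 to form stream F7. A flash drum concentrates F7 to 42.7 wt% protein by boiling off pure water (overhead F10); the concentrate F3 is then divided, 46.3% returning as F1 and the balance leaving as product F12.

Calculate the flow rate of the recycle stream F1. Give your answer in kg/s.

366.3 kg/s

Overall protein balance (none leaves overhead): protein in fresh feed = protein in product, i.e. 859.7×0.211 = (1−0.463)·F3·0.427.
F3 = 181.4/(0.427×0.537) = 791.09 kg/s.
Recycle F1 = 0.463×791.09 = 366.28 kg/s.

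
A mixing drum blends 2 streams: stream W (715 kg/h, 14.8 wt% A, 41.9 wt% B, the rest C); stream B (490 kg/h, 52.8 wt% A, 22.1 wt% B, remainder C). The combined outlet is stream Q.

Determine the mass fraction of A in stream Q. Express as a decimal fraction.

0.303

Total flow out = 715 + 490 = 1205 kg/h.
A in = 715×0.148 + 490×0.528 = 364.54 kg/h.
A mass fraction in Q = 364.54/1205 = 0.303.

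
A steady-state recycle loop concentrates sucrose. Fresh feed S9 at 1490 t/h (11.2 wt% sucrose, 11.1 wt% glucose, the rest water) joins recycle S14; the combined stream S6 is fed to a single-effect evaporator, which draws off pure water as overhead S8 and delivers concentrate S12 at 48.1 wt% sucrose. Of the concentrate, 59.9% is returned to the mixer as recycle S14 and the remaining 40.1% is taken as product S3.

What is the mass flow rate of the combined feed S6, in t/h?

2008 t/h

Overall sucrose balance (none leaves overhead): sucrose in fresh feed = sucrose in product, i.e. 1490×0.112 = (1−0.599)·S12·0.481.
S12 = 166.88/(0.481×0.401) = 865.2 t/h.
Recycle S14 = 0.599×865.2 = 518.25 t/h.
Combined feed S6 = 1490 + 518.25 = 2008.3 t/h.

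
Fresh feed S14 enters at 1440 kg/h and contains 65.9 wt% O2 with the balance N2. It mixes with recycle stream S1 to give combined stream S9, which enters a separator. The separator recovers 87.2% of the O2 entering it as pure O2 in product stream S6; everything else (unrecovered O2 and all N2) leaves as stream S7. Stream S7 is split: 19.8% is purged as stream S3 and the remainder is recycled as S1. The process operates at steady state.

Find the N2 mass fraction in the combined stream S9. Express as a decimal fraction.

0.701

N2 enters only via S14 and leaves only via the purge: 1440×0.341 = 0.198×(N2 in S7), and the separator passes all N2, so N2 in S9 = N2 in S7 = 2480 kg/h.
O2 in S9: m_A = 1440×0.659 + (1−0.198)·(1−0.872)·m_A, so m_A = 948.96/0.8973 = 1057.5 kg/h.
S9 = 1057.5 + 2480 = 3537.5 kg/h.
N2 fraction in S9 = 2480/3537.5 = 0.701.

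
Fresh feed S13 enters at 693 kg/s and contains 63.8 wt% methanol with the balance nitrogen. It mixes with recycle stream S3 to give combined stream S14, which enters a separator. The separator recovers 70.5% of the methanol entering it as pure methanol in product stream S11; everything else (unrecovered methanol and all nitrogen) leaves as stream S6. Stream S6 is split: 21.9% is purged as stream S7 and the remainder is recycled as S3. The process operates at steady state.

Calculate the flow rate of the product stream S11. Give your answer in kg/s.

405 kg/s

methanol in S14: m_A = 693×0.638 + (1−0.219)·(1−0.705)·m_A, so m_A = 442.13/0.7696 = 574.49 kg/s.
Product S11 = 0.705×574.49 = 405.02 kg/s.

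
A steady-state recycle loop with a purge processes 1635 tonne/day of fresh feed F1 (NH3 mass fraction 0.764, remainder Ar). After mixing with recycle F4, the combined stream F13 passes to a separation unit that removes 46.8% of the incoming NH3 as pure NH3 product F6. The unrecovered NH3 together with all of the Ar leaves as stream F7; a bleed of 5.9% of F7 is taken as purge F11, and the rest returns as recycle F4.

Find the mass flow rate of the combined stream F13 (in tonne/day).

9041 tonne/day

Ar enters only via F1 and leaves only via the purge: 1635×0.236 = 0.059×(Ar in F7), and the separation unit passes all Ar, so Ar in F13 = Ar in F7 = 6540 tonne/day.
NH3 in F13: m_A = 1635×0.764 + (1−0.059)·(1−0.468)·m_A, so m_A = 1249.1/0.4994 = 2501.3 tonne/day.
F13 = 2501.3 + 6540 = 9041.3 tonne/day.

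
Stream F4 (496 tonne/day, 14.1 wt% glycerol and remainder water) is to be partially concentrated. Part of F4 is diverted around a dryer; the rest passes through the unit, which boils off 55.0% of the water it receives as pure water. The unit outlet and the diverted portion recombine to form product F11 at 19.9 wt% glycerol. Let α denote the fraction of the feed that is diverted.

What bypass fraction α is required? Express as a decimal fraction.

All 496×0.141 = 69.936 tonne/day of glycerol reaches F11, so F11 = 69.936/0.199 = 351.44 tonne/day and vapour = 144.56 tonne/day.
The evaporator receives (1−α)·496 of feed at 0.859 water and removes 0.550 of that water:
0.550×0.859×(1−α)×496 = 144.56
(1−α) = 144.56/234.34 = 0.6169;  α = 0.3831.

0.383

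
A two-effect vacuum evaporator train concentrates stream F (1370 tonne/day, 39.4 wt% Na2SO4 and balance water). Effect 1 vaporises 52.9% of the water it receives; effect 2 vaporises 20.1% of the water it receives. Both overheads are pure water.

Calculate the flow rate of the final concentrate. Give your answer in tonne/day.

water in feed = 1370×0.606 = 830.22 tonne/day.
After stage 1: water left = (1−0.529)×830.22 = 391.03; stream total = 930.81 tonne/day.
After stage 2: water left = (1−0.201)×391.03 = 312.44; final concentrate = 852.22 tonne/day.

852.2 tonne/day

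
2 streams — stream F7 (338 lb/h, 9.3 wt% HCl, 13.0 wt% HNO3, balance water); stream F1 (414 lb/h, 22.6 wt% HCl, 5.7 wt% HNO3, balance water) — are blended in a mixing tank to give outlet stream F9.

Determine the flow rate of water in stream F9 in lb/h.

water out = water in = 338×0.777 + 414×0.717 = 559.46 lb/h.

559.5 lb/h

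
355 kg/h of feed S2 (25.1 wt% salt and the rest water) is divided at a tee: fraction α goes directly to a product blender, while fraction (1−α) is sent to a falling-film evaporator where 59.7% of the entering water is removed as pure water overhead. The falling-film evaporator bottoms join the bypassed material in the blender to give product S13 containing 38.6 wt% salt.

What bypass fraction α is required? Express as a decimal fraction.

All 355×0.251 = 89.105 kg/h of salt reaches S13, so S13 = 89.105/0.386 = 230.84 kg/h and vapour = 124.16 kg/h.
The evaporator receives (1−α)·355 of feed at 0.749 water and removes 0.597 of that water:
0.597×0.749×(1−α)×355 = 124.16
(1−α) = 124.16/158.74 = 0.7822;  α = 0.2178.

0.218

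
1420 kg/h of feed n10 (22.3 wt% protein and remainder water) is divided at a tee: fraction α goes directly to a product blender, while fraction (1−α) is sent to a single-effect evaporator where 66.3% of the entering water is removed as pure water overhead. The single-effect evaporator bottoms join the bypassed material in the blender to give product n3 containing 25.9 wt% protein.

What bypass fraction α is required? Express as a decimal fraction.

0.730

All 1420×0.223 = 316.66 kg/h of protein reaches n3, so n3 = 316.66/0.259 = 1222.6 kg/h and vapour = 197.37 kg/h.
The evaporator receives (1−α)·1420 of feed at 0.777 water and removes 0.663 of that water:
0.663×0.777×(1−α)×1420 = 197.37
(1−α) = 197.37/731.51 = 0.2698;  α = 0.7302.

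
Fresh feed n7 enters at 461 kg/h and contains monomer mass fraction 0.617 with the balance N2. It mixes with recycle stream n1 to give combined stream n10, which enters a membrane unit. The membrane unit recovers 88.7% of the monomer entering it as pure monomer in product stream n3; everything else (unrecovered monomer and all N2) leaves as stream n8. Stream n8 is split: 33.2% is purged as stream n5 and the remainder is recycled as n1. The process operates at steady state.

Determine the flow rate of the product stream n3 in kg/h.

monomer in n10: m_A = 461×0.617 + (1−0.332)·(1−0.887)·m_A, so m_A = 284.44/0.9245 = 307.66 kg/h.
Product n3 = 0.887×307.66 = 272.89 kg/h.

272.9 kg/h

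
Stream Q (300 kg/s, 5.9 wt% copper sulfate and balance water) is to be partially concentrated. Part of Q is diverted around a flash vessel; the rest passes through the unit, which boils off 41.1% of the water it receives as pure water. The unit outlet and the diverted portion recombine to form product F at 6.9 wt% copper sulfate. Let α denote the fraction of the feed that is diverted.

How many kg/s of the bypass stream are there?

187.6 kg/s

All 300×0.059 = 17.7 kg/s of copper sulfate reaches F, so F = 17.7/0.069 = 256.52 kg/s and vapour = 43.478 kg/s.
The evaporator receives (1−α)·300 of feed at 0.941 water and removes 0.411 of that water:
0.411×0.941×(1−α)×300 = 43.478
(1−α) = 43.478/116.03 = 0.3747;  α = 0.6253.
Bypass flow = 0.6253×300 = 187.58 kg/s.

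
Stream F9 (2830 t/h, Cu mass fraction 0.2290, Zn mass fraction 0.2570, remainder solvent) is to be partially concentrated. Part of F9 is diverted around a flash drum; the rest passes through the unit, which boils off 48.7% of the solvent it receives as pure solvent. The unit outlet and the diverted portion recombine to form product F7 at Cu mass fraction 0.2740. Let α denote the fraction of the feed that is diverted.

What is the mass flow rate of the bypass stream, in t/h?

All 2830×0.229 = 648.07 t/h of Cu reaches F7, so F7 = 648.07/0.274 = 2365.2 t/h and vapour = 464.78 t/h.
The evaporator receives (1−α)·2830 of feed at 0.514 solvent and removes 0.487 of that solvent:
0.487×0.514×(1−α)×2830 = 464.78
(1−α) = 464.78/708.4 = 0.6561;  α = 0.3439.
Bypass flow = 0.3439×2830 = 973.24 t/h.

973.2 t/h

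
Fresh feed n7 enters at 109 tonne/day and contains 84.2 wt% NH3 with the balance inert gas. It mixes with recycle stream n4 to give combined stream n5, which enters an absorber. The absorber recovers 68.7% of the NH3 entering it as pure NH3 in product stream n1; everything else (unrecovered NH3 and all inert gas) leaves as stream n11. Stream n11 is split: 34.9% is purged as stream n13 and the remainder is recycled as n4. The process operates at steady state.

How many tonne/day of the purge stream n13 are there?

inert gas enters only via n7 and leaves only via the purge: 109×0.158 = 0.349×(inert gas in n11), and the absorber passes all inert gas, so inert gas in n5 = inert gas in n11 = 49.347 tonne/day.
NH3 in n5: m_A = 109×0.842 + (1−0.349)·(1−0.687)·m_A, so m_A = 91.778/0.7962 = 115.26 tonne/day.
n11 = (1−0.687)×115.26 + 49.347 = 85.425 tonne/day.
Purge n13 = 0.349×85.425 = 29.813 tonne/day.

29.81 tonne/day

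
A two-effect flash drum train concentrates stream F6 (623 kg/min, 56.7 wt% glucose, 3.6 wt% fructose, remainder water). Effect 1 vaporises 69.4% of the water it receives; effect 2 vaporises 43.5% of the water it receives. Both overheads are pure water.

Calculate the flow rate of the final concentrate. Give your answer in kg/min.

418.4 kg/min

water in feed = 623×0.397 = 247.33 kg/min.
After stage 1: water left = (1−0.694)×247.33 = 75.683; stream total = 451.35 kg/min.
After stage 2: water left = (1−0.435)×75.683 = 42.761; final concentrate = 418.43 kg/min.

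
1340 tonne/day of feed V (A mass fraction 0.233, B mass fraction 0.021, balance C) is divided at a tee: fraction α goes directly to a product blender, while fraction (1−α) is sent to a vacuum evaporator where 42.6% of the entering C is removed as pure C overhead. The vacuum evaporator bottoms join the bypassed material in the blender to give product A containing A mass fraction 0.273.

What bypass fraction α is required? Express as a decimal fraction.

All 1340×0.233 = 312.22 tonne/day of A reaches A, so A = 312.22/0.273 = 1143.7 tonne/day and vapour = 196.34 tonne/day.
The evaporator receives (1−α)·1340 of feed at 0.746 C and removes 0.426 of that C:
0.426×0.746×(1−α)×1340 = 196.34
(1−α) = 196.34/425.85 = 0.4611;  α = 0.5389.

0.539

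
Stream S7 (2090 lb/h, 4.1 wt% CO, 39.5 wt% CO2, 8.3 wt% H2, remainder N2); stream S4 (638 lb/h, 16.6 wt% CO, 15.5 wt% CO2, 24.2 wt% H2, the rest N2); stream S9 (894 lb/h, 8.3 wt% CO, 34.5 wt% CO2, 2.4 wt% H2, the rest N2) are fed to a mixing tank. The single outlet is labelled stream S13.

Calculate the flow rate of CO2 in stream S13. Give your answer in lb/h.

CO2 out = CO2 in = 2090×0.395 + 638×0.155 + 894×0.345 = 1232.9 lb/h.

1233 lb/h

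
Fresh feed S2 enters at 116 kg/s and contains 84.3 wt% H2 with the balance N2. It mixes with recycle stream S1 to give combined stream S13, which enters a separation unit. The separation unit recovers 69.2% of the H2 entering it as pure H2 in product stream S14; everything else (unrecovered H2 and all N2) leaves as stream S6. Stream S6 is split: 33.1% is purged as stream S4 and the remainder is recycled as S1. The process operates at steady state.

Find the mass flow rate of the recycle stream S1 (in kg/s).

N2 enters only via S2 and leaves only via the purge: 116×0.157 = 0.331×(N2 in S6), and the separation unit passes all N2, so N2 in S13 = N2 in S6 = 55.021 kg/s.
H2 in S13: m_A = 116×0.843 + (1−0.331)·(1−0.692)·m_A, so m_A = 97.788/0.7939 = 123.17 kg/s.
S6 = (1−0.692)×123.17 + 55.021 = 92.957 kg/s.
Recycle S1 = (1−0.331)×92.957 = 62.188 kg/s.

62.19 kg/s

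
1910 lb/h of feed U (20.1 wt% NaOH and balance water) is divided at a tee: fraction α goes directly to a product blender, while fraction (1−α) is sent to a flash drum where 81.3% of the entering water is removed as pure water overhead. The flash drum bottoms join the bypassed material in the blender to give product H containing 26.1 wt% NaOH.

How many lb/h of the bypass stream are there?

All 1910×0.201 = 383.91 lb/h of NaOH reaches H, so H = 383.91/0.261 = 1470.9 lb/h and vapour = 439.08 lb/h.
The evaporator receives (1−α)·1910 of feed at 0.799 water and removes 0.813 of that water:
0.813×0.799×(1−α)×1910 = 439.08
(1−α) = 439.08/1240.7 = 0.3539;  α = 0.6461.
Bypass flow = 0.6461×1910 = 1234.1 lb/h.

1234 lb/h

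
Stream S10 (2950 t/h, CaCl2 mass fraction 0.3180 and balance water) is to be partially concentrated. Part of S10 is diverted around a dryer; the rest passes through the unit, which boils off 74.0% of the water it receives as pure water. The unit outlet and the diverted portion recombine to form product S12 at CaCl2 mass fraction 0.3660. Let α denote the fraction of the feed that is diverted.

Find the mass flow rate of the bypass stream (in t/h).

All 2950×0.318 = 938.1 t/h of CaCl2 reaches S12, so S12 = 938.1/0.366 = 2563.1 t/h and vapour = 386.89 t/h.
The evaporator receives (1−α)·2950 of feed at 0.682 water and removes 0.740 of that water:
0.740×0.682×(1−α)×2950 = 386.89
(1−α) = 386.89/1488.8 = 0.2599;  α = 0.7401.
Bypass flow = 0.7401×2950 = 2183.4 t/h.

2183 t/h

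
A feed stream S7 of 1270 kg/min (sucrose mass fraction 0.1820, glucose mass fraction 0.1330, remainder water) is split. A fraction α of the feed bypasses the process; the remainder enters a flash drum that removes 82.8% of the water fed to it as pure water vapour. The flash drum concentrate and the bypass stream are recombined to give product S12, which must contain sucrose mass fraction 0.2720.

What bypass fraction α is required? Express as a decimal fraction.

All 1270×0.182 = 231.14 kg/min of sucrose reaches S12, so S12 = 231.14/0.272 = 849.78 kg/min and vapour = 420.22 kg/min.
The evaporator receives (1−α)·1270 of feed at 0.685 water and removes 0.828 of that water:
0.828×0.685×(1−α)×1270 = 420.22
(1−α) = 420.22/720.32 = 0.5834;  α = 0.4166.

0.417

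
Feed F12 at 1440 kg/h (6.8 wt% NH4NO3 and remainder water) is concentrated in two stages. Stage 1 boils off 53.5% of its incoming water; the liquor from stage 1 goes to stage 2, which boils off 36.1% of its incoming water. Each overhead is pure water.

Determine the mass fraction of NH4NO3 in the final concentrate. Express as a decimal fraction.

0.1971

water in feed = 1440×0.932 = 1342.1 kg/h.
After stage 1: water left = (1−0.535)×1342.1 = 624.07; stream total = 721.99 kg/h.
After stage 2: water left = (1−0.361)×624.07 = 398.78; final concentrate = 496.7 kg/h.
NH4NO3 fraction = 97.92/496.7 = 0.1971.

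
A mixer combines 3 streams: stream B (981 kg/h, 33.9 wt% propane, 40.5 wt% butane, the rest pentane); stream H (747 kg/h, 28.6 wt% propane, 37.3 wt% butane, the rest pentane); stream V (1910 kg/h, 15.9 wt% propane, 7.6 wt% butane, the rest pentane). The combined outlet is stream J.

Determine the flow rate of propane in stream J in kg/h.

849.9 kg/h

propane out = propane in = 981×0.339 + 747×0.286 + 1910×0.159 = 849.89 kg/h.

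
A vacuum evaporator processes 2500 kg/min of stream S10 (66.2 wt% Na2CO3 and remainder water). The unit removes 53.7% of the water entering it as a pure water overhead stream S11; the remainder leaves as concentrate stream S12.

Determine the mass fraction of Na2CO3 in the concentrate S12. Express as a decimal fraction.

Na2CO3 is not removed: 2500×0.662 = 1655 kg/min of Na2CO3 enters S12.
water entering = 2500×0.338 = 845 kg/min; overhead removed = 0.537×845 = 453.77 kg/min.
Concentrate = 2500 − 453.77 = 2046.2 kg/min.
Mass fraction = 1655/2046.2 = 0.8088.

0.8088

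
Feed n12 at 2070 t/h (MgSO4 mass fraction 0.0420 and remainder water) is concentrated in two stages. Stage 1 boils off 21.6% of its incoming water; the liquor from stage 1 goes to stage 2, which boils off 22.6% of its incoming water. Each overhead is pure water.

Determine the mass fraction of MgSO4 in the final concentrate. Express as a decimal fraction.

0.0674

water in feed = 2070×0.958 = 1983.1 t/h.
After stage 1: water left = (1−0.216)×1983.1 = 1554.7; stream total = 1641.7 t/h.
After stage 2: water left = (1−0.226)×1554.7 = 1203.4; final concentrate = 1290.3 t/h.
MgSO4 fraction = 86.94/1290.3 = 0.0674.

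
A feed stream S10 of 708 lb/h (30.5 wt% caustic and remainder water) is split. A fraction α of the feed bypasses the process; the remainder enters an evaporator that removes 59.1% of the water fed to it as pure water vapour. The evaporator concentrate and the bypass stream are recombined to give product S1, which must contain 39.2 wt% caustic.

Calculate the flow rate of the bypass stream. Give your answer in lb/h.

325.4 lb/h

All 708×0.305 = 215.94 lb/h of caustic reaches S1, so S1 = 215.94/0.392 = 550.87 lb/h and vapour = 157.13 lb/h.
The evaporator receives (1−α)·708 of feed at 0.695 water and removes 0.591 of that water:
0.591×0.695×(1−α)×708 = 157.13
(1−α) = 157.13/290.81 = 0.5403;  α = 0.4597.
Bypass flow = 0.4597×708 = 325.44 lb/h.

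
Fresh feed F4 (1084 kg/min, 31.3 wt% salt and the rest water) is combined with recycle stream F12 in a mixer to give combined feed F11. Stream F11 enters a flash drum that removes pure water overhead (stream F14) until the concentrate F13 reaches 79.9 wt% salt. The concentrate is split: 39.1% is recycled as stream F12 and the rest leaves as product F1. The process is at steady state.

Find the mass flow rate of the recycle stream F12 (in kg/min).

272.6 kg/min

Overall salt balance (none leaves overhead): salt in fresh feed = salt in product, i.e. 1084×0.313 = (1−0.391)·F13·0.799.
F13 = 339.29/(0.799×0.609) = 697.28 kg/min.
Recycle F12 = 0.391×697.28 = 272.64 kg/min.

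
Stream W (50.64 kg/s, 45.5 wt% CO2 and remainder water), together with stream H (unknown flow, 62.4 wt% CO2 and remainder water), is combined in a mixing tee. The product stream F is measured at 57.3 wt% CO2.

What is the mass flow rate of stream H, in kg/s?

Let H be the unknown flow. Total out = 50.64 + H.
CO2 balance: 23.041 + 0.624·H = 0.573·(50.64 + H)
(0.624 − 0.573)·H = 0.573×50.64 − 23.041 = 5.9755
H = 5.9755 / 0.051 = 117.17 kg/s

117.2 kg/s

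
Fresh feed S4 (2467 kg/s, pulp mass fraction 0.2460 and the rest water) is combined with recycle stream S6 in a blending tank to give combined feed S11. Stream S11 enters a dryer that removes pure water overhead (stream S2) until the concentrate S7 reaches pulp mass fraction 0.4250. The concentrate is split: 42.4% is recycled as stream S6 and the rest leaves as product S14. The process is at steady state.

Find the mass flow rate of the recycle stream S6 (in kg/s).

Overall pulp balance (none leaves overhead): pulp in fresh feed = pulp in product, i.e. 2467×0.246 = (1−0.424)·S7·0.425.
S7 = 606.88/(0.425×0.576) = 2479.1 kg/s.
Recycle S6 = 0.424×2479.1 = 1051.1 kg/s.

1051 kg/s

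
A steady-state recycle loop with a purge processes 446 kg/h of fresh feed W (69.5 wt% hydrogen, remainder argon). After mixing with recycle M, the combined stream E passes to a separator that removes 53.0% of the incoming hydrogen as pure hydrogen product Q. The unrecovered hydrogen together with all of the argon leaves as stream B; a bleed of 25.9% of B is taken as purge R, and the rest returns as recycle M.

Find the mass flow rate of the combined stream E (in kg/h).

1001 kg/h

argon enters only via W and leaves only via the purge: 446×0.305 = 0.259×(argon in B), and the separator passes all argon, so argon in E = argon in B = 525.21 kg/h.
hydrogen in E: m_A = 446×0.695 + (1−0.259)·(1−0.530)·m_A, so m_A = 309.97/0.6517 = 475.61 kg/h.
E = 475.61 + 525.21 = 1000.8 kg/h.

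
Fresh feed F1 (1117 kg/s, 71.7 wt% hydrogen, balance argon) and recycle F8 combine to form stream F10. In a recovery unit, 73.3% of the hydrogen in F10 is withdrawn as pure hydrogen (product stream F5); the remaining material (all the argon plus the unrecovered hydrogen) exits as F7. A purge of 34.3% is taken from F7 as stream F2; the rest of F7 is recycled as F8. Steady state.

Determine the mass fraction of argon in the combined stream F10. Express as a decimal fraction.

0.487

argon enters only via F1 and leaves only via the purge: 1117×0.283 = 0.343×(argon in F7), and the recovery unit passes all argon, so argon in F10 = argon in F7 = 921.61 kg/s.
hydrogen in F10: m_A = 1117×0.717 + (1−0.343)·(1−0.733)·m_A, so m_A = 800.89/0.8246 = 971.27 kg/s.
F10 = 971.27 + 921.61 = 1892.9 kg/s.
argon fraction in F10 = 921.61/1892.9 = 0.487.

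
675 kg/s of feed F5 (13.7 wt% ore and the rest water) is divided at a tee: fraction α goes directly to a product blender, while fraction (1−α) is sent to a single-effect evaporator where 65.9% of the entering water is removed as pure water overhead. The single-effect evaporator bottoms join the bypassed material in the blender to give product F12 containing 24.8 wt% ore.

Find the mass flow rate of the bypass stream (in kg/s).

All 675×0.137 = 92.475 kg/s of ore reaches F12, so F12 = 92.475/0.248 = 372.88 kg/s and vapour = 302.12 kg/s.
The evaporator receives (1−α)·675 of feed at 0.863 water and removes 0.659 of that water:
0.659×0.863×(1−α)×675 = 302.12
(1−α) = 302.12/383.88 = 0.7870;  α = 0.2130.
Bypass flow = 0.2130×675 = 143.77 kg/s.

143.8 kg/s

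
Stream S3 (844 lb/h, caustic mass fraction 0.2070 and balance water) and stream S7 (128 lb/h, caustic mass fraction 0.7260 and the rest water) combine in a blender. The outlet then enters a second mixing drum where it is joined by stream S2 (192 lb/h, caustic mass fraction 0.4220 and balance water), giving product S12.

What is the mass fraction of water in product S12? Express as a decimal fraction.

Overall, product flow = 1164 lb/h.
water in = 844×0.793 + 128×0.274 + 192×0.578 = 815.34 lb/h.
water fraction in S12 = 0.7005.

0.7005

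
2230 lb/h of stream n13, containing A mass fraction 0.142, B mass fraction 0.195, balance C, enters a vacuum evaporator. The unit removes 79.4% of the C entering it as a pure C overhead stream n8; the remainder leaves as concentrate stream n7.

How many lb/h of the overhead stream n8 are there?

1174 lb/h

C entering = 2230×0.663 = 1478.5 lb/h; overhead removed = 0.794×1478.5 = 1173.9 lb/h.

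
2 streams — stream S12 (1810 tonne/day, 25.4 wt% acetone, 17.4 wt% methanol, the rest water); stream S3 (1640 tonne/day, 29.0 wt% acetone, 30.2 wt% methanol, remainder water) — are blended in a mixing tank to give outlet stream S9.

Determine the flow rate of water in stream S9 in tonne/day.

water out = water in = 1810×0.572 + 1640×0.408 = 1704.4 tonne/day.

1704 tonne/day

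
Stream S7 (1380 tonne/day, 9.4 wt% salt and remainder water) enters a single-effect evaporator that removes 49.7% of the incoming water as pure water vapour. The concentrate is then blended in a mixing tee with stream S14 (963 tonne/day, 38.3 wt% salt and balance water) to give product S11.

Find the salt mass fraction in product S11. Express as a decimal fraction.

Vapour removed = 0.497×0.906×1380 = 621.39 tonne/day; concentrate = 758.61 tonne/day.
salt reaching the mixer = 129.72 (from concentrate) + 963×0.383 = 498.55 tonne/day.
Product flow = 758.61 + 963 = 1721.6 tonne/day; salt fraction = 0.290.

0.290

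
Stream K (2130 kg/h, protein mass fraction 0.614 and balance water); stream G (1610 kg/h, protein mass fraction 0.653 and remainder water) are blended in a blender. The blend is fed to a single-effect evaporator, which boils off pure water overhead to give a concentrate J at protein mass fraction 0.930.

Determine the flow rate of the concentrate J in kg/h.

2537 kg/h

protein entering = 2130×0.614 + 1610×0.653 = 2359.1 kg/h.
All protein reports to J, so J = 2359.1/0.930 = 2536.7 kg/h.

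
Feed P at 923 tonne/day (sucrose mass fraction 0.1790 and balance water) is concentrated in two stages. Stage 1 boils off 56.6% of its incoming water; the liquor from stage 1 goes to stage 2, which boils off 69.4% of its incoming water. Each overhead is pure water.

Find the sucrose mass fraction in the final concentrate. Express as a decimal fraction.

0.6215

water in feed = 923×0.821 = 757.78 tonne/day.
After stage 1: water left = (1−0.566)×757.78 = 328.88; stream total = 494.09 tonne/day.
After stage 2: water left = (1−0.694)×328.88 = 100.64; final concentrate = 265.85 tonne/day.
sucrose fraction = 165.22/265.85 = 0.6215.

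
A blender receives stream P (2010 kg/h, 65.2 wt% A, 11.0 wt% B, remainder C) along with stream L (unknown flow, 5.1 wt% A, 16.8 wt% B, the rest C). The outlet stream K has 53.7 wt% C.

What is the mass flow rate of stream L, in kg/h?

Let L be the unknown flow. Total out = 2010 + L.
C balance: 478.38 + 0.781·L = 0.537·(2010 + L)
(0.781 − 0.537)·L = 0.537×2010 − 478.38 = 600.99
L = 600.99 / 0.244 = 2463.1 kg/h

2463 kg/h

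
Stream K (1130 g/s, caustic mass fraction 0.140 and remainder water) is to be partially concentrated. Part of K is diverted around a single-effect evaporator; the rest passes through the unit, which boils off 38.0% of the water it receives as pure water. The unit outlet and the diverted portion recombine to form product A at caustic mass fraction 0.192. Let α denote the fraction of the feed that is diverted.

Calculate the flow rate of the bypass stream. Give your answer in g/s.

193.5 g/s

All 1130×0.140 = 158.2 g/s of caustic reaches A, so A = 158.2/0.192 = 823.96 g/s and vapour = 306.04 g/s.
The evaporator receives (1−α)·1130 of feed at 0.860 water and removes 0.380 of that water:
0.380×0.860×(1−α)×1130 = 306.04
(1−α) = 306.04/369.28 = 0.8287;  α = 0.1713.
Bypass flow = 0.1713×1130 = 193.52 g/s.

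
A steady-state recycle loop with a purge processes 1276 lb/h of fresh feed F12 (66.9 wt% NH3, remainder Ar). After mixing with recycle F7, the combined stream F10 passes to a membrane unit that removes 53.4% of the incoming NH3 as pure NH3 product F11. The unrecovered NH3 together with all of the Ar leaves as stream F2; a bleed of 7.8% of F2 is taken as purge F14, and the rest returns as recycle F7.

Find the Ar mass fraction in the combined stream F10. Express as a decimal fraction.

0.7834

Ar enters only via F12 and leaves only via the purge: 1276×0.331 = 0.078×(Ar in F2), and the membrane unit passes all Ar, so Ar in F10 = Ar in F2 = 5414.8 lb/h.
NH3 in F10: m_A = 1276×0.669 + (1−0.078)·(1−0.534)·m_A, so m_A = 853.64/0.5703 = 1496.7 lb/h.
F10 = 1496.7 + 5414.8 = 6911.5 lb/h.
Ar fraction in F10 = 5414.8/6911.5 = 0.7834.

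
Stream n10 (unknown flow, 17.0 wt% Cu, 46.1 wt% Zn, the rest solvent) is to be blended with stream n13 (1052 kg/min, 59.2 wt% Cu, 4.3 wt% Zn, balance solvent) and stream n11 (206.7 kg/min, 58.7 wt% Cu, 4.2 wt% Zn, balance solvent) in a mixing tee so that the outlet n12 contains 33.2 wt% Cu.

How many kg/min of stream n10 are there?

2014 kg/min

Let n10 be the unknown flow. Total out = 1258.7 + n10.
Cu balance: 744.12 + 0.170·n10 = 0.332·(1258.7 + n10)
(0.170 − 0.332)·n10 = 0.332×1258.7 − 744.12 = -326.23
n10 = -326.23 / -0.162 = 2013.8 kg/min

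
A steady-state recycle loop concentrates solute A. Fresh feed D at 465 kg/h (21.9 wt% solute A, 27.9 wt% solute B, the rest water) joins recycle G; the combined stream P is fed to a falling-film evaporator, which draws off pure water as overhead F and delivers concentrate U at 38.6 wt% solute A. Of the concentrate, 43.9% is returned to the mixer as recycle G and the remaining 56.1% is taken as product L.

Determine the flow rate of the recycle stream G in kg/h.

206.4 kg/h

Overall solute A balance (none leaves overhead): solute A in fresh feed = solute A in product, i.e. 465×0.219 = (1−0.439)·U·0.386.
U = 101.83/(0.386×0.561) = 470.27 kg/h.
Recycle G = 0.439×470.27 = 206.45 kg/h.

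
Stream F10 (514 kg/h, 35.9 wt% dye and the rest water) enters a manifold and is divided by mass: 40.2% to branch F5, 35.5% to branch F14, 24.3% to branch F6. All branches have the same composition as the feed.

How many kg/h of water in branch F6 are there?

Branch F6 total = 0.243×514 = 124.9 kg/h.
water in F6 = 0.641×124.9 = 80.062 kg/h.

80.06 kg/h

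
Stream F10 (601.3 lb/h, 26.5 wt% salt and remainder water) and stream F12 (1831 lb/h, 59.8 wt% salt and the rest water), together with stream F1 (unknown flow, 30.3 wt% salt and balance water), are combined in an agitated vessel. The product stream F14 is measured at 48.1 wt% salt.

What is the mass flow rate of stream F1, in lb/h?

Let F1 be the unknown flow. Total out = 2432.3 + F1.
salt balance: 1254.3 + 0.303·F1 = 0.481·(2432.3 + F1)
(0.303 − 0.481)·F1 = 0.481×2432.3 − 1254.3 = -84.346
F1 = -84.346 / -0.178 = 473.86 lb/h

473.9 lb/h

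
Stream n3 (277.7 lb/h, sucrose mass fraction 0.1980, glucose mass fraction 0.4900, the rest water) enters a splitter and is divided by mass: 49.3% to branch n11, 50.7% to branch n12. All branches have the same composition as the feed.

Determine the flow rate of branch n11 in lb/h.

136.9 lb/h

Branch n11 flow = 0.493×277.7 = 136.91 lb/h.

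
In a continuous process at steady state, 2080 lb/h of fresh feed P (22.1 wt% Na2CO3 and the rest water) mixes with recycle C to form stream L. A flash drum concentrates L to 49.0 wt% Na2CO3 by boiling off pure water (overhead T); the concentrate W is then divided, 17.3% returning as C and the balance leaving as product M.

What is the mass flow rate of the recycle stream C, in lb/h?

Overall Na2CO3 balance (none leaves overhead): Na2CO3 in fresh feed = Na2CO3 in product, i.e. 2080×0.221 = (1−0.173)·W·0.490.
W = 459.68/(0.490×0.827) = 1134.4 lb/h.
Recycle C = 0.173×1134.4 = 196.25 lb/h.

196.2 lb/h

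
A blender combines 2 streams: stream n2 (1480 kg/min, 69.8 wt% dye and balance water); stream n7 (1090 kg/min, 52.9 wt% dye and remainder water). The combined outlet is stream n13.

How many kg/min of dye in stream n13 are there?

dye out = dye in = 1480×0.698 + 1090×0.529 = 1609.7 kg/min.

1610 kg/min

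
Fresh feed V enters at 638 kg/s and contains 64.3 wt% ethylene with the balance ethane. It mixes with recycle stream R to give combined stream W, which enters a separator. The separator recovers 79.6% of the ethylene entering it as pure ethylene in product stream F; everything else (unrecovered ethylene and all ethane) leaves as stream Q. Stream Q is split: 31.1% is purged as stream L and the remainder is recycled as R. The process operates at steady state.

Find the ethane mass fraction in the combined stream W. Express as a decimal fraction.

ethane enters only via V and leaves only via the purge: 638×0.357 = 0.311×(ethane in Q), and the separator passes all ethane, so ethane in W = ethane in Q = 732.37 kg/s.
ethylene in W: m_A = 638×0.643 + (1−0.311)·(1−0.796)·m_A, so m_A = 410.23/0.8594 = 477.32 kg/s.
W = 477.32 + 732.37 = 1209.7 kg/s.
ethane fraction in W = 732.37/1209.7 = 0.6054.

0.6054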